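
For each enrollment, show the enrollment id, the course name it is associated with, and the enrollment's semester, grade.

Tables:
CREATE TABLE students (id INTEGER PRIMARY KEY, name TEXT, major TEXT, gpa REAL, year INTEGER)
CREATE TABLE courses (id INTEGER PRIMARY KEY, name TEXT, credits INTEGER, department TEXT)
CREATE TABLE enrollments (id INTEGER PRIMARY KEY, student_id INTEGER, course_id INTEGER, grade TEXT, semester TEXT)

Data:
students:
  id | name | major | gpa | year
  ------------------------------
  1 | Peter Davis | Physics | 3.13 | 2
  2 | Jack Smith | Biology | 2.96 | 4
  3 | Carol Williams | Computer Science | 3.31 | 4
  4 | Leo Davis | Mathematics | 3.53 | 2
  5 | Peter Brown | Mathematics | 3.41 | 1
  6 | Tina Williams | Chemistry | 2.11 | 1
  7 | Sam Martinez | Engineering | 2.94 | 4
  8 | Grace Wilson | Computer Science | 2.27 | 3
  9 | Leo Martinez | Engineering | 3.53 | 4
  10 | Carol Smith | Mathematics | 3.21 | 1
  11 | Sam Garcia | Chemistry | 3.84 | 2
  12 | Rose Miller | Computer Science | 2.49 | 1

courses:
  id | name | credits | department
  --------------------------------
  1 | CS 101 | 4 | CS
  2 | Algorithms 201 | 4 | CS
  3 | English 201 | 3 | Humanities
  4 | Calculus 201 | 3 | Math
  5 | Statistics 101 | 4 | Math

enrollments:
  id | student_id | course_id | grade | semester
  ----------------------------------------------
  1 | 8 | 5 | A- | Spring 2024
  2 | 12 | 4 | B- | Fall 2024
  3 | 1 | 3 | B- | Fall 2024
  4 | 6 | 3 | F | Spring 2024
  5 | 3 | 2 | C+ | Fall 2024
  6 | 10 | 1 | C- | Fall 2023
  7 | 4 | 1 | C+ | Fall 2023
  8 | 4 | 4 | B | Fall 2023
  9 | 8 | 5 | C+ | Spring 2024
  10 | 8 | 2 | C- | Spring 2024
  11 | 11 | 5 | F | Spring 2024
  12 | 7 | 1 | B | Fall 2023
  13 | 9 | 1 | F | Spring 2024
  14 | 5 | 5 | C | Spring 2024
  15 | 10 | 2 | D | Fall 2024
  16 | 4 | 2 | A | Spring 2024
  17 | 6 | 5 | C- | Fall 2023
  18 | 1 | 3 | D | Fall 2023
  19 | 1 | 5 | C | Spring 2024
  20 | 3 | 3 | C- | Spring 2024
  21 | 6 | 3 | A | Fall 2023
SELECT c.id, p.name AS course, c.semester, c.grade FROM enrollments c JOIN courses p ON c.course_id = p.id

Execution result:
id | course | semester | grade
1 | Statistics 101 | Spring 2024 | A-
2 | Calculus 201 | Fall 2024 | B-
3 | English 201 | Fall 2024 | B-
4 | English 201 | Spring 2024 | F
5 | Algorithms 201 | Fall 2024 | C+
6 | CS 101 | Fall 2023 | C-
7 | CS 101 | Fall 2023 | C+
8 | Calculus 201 | Fall 2023 | B
9 | Statistics 101 | Spring 2024 | C+
10 | Algorithms 201 | Spring 2024 | C-
11 | Statistics 101 | Spring 2024 | F
12 | CS 101 | Fall 2023 | B
13 | CS 101 | Spring 2024 | F
14 | Statistics 101 | Spring 2024 | C
15 | Algorithms 201 | Fall 2024 | D
16 | Algorithms 201 | Spring 2024 | A
17 | Statistics 101 | Fall 2023 | C-
18 | English 201 | Fall 2023 | D
19 | Statistics 101 | Spring 2024 | C
20 | English 201 | Spring 2024 | C-
21 | English 201 | Fall 2023 | A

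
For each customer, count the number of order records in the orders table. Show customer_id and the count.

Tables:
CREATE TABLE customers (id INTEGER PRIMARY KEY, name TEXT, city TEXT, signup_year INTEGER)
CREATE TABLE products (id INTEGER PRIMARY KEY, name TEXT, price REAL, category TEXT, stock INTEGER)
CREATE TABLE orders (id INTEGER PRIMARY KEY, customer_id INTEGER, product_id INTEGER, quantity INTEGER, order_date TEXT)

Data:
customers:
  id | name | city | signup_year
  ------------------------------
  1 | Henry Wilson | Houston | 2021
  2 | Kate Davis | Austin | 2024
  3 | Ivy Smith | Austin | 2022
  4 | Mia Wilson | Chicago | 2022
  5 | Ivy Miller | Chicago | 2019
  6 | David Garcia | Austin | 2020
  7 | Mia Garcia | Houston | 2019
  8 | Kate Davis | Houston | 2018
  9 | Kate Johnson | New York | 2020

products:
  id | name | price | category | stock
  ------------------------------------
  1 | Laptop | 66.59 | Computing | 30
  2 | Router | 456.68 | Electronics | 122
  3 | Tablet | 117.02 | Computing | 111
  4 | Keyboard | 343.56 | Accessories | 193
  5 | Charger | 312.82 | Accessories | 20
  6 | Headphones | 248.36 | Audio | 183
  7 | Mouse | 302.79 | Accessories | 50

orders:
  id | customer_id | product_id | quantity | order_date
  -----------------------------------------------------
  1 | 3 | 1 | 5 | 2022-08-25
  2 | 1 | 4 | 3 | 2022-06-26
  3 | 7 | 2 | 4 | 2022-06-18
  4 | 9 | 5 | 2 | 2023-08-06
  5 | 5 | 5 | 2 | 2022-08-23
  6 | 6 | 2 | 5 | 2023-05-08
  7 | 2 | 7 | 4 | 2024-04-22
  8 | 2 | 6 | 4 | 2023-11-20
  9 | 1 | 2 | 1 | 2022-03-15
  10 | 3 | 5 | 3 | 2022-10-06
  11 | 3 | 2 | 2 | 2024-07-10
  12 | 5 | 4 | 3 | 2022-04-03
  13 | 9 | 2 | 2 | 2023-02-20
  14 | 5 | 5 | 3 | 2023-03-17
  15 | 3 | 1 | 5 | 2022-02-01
SELECT customer_id, COUNT(*) AS order_count FROM orders GROUP BY customer_id

Execution result:
customer_id | order_count
1 | 2
2 | 2
3 | 4
5 | 3
6 | 1
7 | 1
9 | 2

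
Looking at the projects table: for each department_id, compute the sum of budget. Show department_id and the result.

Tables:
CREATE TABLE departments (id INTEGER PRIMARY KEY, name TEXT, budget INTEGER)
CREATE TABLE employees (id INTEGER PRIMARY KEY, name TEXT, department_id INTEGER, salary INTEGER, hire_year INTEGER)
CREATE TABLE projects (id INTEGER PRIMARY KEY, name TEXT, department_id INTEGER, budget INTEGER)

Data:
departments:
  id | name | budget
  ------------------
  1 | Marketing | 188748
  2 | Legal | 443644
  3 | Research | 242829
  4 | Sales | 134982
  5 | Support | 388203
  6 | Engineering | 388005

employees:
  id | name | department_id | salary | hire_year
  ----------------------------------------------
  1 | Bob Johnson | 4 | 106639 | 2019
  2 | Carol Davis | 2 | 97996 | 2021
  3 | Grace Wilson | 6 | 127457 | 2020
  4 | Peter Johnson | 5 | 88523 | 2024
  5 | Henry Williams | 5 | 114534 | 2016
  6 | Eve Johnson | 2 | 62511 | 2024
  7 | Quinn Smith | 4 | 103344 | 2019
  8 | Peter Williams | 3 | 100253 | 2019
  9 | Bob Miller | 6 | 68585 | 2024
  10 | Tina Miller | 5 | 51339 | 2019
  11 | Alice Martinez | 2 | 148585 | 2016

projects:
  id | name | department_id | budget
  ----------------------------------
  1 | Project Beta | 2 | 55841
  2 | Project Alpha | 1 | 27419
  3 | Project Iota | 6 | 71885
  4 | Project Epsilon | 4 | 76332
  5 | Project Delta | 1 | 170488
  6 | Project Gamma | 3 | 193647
SELECT department_id, SUM(budget) AS sum_budget FROM projects GROUP BY department_id

Execution result:
department_id | sum_budget
1 | 197907
2 | 55841
3 | 193647
4 | 76332
6 | 71885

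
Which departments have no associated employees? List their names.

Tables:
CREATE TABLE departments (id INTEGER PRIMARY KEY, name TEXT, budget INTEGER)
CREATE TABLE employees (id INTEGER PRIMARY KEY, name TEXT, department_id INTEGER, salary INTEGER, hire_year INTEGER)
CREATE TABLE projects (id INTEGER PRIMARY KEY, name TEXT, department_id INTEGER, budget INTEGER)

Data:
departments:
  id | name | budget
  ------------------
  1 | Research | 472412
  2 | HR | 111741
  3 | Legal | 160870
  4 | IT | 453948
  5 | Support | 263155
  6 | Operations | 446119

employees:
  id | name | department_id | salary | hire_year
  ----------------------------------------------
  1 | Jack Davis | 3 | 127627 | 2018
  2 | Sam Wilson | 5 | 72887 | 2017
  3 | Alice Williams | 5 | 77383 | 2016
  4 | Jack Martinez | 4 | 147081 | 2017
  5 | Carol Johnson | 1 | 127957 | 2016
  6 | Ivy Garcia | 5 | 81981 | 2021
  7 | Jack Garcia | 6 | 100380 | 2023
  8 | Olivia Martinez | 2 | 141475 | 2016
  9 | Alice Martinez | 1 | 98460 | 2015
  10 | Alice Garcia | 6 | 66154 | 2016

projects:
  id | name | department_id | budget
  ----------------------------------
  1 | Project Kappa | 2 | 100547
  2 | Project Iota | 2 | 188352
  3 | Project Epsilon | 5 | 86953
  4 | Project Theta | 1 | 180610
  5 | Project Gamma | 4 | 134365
SELECT p.name FROM departments p LEFT JOIN employees c ON c.department_id = p.id WHERE c.id IS NULL

Execution result:
(no rows)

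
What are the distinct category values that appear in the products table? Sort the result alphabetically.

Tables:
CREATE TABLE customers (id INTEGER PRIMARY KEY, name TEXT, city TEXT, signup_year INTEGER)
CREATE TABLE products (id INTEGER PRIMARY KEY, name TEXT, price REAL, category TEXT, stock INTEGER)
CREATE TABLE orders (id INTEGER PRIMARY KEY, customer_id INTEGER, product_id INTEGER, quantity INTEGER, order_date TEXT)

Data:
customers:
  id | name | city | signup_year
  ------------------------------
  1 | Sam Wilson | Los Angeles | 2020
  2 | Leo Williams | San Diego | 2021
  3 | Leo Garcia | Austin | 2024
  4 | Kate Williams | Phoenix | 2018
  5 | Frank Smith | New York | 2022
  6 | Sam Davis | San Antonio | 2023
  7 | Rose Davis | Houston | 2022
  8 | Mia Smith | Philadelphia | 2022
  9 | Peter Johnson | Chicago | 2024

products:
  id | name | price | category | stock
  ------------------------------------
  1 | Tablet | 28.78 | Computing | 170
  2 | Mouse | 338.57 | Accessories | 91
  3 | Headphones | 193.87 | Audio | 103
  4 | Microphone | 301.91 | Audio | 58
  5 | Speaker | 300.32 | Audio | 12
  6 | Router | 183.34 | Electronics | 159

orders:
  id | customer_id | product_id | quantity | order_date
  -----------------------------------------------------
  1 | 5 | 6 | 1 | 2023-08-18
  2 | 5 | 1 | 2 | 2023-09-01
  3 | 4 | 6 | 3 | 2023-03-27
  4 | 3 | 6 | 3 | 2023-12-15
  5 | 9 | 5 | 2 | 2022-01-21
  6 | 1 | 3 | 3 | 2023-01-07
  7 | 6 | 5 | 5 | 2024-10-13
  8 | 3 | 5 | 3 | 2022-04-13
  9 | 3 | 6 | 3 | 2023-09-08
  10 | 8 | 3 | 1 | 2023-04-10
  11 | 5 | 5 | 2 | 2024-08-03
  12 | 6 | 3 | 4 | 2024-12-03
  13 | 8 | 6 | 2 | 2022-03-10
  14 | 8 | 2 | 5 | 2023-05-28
SELECT DISTINCT category FROM products ORDER BY category

Execution result:
category
Accessories
Audio
Computing
Electronics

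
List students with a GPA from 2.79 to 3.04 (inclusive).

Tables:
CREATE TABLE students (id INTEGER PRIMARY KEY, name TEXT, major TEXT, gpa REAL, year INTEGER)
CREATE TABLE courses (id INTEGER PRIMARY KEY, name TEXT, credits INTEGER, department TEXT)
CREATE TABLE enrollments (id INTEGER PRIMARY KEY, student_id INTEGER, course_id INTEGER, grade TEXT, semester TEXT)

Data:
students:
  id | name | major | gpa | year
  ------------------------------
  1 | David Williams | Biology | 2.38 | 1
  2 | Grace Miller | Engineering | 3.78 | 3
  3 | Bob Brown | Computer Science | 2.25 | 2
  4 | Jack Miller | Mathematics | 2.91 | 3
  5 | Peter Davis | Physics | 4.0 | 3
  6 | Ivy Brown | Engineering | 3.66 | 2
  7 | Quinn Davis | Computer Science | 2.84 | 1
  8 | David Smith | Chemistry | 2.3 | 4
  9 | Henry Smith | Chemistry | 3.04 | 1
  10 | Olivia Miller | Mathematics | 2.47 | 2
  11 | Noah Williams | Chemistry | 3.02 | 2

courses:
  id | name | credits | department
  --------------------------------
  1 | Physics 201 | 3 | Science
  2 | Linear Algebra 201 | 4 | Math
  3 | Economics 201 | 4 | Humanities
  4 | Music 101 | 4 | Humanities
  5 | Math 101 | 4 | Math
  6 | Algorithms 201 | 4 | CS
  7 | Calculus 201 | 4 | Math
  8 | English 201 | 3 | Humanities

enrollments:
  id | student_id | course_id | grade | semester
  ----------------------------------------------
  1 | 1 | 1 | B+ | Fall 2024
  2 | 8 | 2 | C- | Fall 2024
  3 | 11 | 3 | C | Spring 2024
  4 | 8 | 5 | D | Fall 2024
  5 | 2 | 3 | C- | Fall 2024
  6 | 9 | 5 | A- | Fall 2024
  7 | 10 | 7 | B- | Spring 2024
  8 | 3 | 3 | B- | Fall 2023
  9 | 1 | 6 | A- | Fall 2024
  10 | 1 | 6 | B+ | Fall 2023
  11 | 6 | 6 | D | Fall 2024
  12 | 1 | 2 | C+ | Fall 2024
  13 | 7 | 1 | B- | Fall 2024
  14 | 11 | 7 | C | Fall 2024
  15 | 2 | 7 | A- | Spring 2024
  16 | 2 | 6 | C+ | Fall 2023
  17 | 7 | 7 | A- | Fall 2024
SELECT name, gpa FROM students WHERE gpa BETWEEN 2.79 AND 3.04

Execution result:
name | gpa
Jack Miller | 2.91
Quinn Davis | 2.84
Henry Smith | 3.04
Noah Williams | 3.02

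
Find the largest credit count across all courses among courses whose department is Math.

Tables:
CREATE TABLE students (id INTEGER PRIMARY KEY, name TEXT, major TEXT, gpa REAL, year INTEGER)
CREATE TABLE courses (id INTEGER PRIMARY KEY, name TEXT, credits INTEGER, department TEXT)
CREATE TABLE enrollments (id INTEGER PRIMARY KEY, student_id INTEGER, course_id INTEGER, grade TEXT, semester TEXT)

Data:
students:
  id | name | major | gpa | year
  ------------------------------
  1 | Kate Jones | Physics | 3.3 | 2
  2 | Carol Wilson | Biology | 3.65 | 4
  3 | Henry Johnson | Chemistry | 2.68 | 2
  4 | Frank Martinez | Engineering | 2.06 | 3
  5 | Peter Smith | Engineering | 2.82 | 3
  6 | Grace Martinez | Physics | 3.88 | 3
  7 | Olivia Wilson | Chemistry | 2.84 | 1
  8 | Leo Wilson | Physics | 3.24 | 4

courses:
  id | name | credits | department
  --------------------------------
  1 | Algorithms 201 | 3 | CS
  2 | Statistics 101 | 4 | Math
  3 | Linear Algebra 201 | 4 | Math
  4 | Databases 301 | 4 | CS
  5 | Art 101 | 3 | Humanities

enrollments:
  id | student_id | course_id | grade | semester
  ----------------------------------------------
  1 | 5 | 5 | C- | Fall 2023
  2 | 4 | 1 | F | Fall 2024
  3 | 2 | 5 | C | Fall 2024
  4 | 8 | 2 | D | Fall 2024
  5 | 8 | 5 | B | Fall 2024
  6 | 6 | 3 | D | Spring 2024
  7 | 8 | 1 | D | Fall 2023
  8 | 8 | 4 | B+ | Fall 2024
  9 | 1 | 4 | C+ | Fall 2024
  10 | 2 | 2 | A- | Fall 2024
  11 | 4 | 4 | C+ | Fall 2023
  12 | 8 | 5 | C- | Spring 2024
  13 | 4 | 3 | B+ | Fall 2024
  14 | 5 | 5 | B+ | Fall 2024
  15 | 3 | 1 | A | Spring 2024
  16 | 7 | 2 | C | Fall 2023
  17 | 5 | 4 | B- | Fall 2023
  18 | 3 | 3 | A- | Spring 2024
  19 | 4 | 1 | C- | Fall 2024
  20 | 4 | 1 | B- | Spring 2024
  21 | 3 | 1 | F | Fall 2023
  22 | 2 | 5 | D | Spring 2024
SELECT MAX(credits) FROM courses WHERE department = 'Math'

Execution result:
4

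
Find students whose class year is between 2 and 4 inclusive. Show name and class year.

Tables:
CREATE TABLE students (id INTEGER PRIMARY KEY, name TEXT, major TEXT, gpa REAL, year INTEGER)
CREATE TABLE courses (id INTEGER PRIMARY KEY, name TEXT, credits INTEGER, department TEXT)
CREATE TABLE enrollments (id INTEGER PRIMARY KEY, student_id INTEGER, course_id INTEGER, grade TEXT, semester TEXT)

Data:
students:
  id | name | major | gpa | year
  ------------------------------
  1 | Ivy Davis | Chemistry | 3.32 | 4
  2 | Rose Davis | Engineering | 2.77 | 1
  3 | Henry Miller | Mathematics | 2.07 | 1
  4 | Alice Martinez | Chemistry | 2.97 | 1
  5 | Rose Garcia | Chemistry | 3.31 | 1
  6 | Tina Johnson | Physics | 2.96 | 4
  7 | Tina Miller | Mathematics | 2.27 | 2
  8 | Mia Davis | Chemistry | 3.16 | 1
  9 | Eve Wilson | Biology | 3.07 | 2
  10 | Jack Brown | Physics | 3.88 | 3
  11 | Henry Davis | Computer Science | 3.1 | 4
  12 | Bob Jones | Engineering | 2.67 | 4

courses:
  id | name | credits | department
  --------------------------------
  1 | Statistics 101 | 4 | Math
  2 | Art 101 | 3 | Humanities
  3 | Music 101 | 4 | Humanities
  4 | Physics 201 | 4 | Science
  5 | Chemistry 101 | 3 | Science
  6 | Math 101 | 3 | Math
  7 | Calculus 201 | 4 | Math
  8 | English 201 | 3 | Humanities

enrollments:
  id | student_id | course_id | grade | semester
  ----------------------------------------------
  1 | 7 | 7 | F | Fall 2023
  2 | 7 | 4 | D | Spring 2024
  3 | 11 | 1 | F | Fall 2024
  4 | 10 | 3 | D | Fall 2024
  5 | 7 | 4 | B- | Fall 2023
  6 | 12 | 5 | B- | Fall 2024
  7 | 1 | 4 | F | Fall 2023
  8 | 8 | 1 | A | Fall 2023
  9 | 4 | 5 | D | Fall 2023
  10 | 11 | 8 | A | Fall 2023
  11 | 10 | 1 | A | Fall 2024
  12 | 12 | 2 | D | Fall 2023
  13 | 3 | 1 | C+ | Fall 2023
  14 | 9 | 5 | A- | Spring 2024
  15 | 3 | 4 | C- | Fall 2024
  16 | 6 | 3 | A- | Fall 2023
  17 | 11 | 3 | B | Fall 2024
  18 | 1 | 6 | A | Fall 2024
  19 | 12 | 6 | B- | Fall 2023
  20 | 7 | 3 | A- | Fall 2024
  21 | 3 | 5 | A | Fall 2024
SELECT name, year FROM students WHERE year BETWEEN 2 AND 4

Execution result:
name | year
Ivy Davis | 4
Tina Johnson | 4
Tina Miller | 2
Eve Wilson | 2
Jack Brown | 3
Henry Davis | 4
Bob Jones | 4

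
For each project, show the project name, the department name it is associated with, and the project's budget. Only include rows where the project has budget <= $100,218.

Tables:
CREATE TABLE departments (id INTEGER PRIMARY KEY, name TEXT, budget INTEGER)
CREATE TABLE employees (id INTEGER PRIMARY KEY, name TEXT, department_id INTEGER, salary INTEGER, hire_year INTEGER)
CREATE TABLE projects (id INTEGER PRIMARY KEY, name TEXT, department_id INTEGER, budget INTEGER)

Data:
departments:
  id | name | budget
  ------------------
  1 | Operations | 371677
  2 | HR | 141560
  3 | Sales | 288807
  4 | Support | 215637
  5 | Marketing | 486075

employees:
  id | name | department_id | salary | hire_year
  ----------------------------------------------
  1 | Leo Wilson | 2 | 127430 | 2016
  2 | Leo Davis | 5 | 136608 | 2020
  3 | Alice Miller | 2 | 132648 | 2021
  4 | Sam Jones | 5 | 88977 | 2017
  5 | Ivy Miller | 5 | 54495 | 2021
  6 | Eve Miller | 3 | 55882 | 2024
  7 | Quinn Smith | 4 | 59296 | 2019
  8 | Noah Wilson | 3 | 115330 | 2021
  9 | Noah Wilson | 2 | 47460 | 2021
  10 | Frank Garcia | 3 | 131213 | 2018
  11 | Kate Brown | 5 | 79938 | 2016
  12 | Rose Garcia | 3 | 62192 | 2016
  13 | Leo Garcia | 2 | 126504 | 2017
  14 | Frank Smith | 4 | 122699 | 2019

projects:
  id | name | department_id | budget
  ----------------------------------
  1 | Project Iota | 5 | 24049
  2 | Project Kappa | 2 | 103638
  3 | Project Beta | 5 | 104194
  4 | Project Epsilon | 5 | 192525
SELECT c.name, p.name AS department, c.budget FROM projects c JOIN departments p ON c.department_id = p.id WHERE c.budget <= 100218

Execution result:
name | department | budget
Project Iota | Marketing | 24049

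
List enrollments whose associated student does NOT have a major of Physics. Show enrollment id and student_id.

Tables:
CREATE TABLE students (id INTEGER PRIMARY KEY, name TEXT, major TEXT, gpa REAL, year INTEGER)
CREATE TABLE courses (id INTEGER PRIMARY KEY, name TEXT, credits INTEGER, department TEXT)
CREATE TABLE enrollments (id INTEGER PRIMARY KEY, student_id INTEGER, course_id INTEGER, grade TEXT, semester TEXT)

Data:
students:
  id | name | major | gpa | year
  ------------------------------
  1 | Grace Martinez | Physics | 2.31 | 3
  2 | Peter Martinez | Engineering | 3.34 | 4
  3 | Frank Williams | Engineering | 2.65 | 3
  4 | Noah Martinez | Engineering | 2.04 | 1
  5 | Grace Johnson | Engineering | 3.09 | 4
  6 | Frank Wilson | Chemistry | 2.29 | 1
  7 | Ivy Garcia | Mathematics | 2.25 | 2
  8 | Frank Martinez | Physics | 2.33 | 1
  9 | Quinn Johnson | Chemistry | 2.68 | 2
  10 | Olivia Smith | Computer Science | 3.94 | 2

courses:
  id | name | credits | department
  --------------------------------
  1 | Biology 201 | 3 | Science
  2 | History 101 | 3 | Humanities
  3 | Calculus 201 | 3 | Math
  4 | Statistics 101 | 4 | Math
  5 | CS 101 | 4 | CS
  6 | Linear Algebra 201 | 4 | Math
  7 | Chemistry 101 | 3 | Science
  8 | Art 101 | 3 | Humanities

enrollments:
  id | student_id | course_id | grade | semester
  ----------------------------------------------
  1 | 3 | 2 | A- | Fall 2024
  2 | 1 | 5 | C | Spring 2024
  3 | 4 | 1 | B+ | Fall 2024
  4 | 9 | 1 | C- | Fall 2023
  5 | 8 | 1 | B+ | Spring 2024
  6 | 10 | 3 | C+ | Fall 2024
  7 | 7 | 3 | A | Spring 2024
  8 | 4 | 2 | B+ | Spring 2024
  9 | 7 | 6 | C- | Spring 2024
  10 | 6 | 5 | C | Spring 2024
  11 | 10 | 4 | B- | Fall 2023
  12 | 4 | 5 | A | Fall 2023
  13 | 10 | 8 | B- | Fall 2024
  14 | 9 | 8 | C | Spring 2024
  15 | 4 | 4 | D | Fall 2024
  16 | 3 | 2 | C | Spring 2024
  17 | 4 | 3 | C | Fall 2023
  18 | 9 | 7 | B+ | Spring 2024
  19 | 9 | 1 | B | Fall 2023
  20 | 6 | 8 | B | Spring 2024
SELECT id, student_id FROM enrollments WHERE student_id NOT IN (SELECT id FROM students WHERE major = 'Physics')

Execution result:
id | student_id
1 | 3
3 | 4
4 | 9
6 | 10
7 | 7
8 | 4
9 | 7
10 | 6
11 | 10
12 | 4
13 | 10
14 | 9
15 | 4
16 | 3
17 | 4
18 | 9
19 | 9
20 | 6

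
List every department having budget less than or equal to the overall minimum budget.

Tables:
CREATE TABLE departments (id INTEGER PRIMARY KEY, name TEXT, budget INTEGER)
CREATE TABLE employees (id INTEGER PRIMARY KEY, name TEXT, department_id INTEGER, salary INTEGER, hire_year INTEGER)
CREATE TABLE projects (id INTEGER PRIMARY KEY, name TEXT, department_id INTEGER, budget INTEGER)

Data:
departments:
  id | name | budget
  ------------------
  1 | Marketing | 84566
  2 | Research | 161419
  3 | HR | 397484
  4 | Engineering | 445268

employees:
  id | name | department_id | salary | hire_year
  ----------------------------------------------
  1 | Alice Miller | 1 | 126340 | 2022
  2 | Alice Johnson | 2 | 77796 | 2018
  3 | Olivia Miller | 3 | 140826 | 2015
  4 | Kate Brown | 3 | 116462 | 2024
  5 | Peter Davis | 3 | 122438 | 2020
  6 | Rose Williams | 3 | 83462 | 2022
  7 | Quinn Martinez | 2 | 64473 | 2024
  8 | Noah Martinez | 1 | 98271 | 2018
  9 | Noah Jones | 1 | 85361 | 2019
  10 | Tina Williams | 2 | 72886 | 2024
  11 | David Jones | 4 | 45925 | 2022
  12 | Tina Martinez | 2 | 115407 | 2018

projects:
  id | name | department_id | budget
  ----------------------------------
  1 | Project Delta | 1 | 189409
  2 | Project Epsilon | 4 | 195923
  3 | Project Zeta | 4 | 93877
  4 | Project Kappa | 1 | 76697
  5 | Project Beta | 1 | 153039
SELECT name, budget FROM departments WHERE budget <= (SELECT MIN(budget) FROM departments)

Execution result:
name | budget
Marketing | 84566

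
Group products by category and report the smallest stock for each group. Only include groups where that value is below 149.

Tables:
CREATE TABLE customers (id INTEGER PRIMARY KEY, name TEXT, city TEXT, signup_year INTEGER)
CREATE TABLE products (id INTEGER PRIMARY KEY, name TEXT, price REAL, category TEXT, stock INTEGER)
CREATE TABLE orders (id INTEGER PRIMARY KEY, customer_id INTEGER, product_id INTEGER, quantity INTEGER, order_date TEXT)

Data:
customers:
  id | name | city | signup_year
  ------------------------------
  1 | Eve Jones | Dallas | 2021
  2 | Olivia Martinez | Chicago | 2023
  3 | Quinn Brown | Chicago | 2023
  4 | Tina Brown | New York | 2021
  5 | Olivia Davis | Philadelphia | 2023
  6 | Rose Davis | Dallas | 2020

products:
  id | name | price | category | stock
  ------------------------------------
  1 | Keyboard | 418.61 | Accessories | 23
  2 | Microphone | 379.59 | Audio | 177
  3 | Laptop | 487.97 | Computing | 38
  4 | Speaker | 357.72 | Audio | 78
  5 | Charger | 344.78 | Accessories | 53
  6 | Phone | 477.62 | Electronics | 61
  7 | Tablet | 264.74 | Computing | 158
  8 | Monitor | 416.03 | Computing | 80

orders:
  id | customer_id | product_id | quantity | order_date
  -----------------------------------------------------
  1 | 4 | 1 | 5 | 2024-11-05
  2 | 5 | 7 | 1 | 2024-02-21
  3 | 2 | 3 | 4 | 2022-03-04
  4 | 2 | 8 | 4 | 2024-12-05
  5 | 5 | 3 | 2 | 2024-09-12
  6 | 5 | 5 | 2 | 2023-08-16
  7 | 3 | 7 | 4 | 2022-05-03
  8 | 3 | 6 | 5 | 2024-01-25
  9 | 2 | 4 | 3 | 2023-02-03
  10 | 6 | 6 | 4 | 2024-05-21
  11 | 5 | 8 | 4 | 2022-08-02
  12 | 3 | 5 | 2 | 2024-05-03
SELECT category, MIN(stock) AS min_stock FROM products GROUP BY category HAVING MIN(stock) < 149

Execution result:
category | min_stock
Accessories | 23
Audio | 78
Computing | 38
Electronics | 61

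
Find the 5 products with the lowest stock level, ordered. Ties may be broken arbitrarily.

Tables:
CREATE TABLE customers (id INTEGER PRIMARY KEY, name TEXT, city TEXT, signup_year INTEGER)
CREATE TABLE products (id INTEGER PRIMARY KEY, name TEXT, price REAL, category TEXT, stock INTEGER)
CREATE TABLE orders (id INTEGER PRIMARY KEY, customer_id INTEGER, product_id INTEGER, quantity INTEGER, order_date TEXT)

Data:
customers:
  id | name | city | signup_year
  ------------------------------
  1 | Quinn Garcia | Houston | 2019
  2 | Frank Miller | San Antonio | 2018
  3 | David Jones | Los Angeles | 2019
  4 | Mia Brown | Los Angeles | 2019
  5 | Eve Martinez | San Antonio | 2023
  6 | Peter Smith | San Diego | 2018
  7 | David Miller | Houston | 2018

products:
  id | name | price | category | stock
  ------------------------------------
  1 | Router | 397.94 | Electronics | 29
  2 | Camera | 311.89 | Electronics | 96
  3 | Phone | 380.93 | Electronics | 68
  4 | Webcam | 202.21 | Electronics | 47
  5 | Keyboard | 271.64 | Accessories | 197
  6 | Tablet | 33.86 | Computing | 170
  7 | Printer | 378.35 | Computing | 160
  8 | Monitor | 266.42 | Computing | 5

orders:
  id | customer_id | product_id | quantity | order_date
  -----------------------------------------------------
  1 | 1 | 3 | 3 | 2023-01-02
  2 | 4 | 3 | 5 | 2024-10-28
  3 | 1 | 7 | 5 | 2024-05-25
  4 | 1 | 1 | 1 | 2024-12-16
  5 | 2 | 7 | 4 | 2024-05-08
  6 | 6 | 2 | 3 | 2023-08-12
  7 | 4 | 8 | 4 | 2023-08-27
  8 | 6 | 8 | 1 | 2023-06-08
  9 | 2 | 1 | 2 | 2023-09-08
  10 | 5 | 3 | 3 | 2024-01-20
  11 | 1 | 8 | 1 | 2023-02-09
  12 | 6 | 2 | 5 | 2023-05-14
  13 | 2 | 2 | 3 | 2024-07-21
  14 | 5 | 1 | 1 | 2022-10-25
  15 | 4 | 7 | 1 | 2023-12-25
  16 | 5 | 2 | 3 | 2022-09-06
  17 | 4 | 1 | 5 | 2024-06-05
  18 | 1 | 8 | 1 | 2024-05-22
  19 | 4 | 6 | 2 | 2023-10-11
SELECT name, stock FROM products ORDER BY stock ASC LIMIT 5

Execution result:
name | stock
Monitor | 5
Router | 29
Webcam | 47
Phone | 68
Camera | 96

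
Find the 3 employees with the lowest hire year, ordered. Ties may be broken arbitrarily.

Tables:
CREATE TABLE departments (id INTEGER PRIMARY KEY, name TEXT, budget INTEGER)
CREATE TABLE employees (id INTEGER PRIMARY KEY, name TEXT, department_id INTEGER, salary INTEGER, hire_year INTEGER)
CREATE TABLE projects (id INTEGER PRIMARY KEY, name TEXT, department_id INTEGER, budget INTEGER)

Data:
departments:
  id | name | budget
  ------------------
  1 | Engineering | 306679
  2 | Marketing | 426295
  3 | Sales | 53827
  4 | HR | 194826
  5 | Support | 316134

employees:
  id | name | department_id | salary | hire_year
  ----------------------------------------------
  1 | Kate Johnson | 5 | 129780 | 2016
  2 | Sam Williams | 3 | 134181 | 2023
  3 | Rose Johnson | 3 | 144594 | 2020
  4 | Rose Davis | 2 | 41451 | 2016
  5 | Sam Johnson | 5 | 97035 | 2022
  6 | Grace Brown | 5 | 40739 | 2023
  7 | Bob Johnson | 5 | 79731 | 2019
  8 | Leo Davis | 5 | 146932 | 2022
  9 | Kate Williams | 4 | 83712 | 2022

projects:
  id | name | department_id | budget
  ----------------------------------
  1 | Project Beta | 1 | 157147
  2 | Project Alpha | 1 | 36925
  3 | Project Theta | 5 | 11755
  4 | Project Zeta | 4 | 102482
SELECT name, hire_year FROM employees ORDER BY hire_year ASC LIMIT 3

Execution result:
name | hire_year
Kate Johnson | 2016
Rose Davis | 2016
Bob Johnson | 2019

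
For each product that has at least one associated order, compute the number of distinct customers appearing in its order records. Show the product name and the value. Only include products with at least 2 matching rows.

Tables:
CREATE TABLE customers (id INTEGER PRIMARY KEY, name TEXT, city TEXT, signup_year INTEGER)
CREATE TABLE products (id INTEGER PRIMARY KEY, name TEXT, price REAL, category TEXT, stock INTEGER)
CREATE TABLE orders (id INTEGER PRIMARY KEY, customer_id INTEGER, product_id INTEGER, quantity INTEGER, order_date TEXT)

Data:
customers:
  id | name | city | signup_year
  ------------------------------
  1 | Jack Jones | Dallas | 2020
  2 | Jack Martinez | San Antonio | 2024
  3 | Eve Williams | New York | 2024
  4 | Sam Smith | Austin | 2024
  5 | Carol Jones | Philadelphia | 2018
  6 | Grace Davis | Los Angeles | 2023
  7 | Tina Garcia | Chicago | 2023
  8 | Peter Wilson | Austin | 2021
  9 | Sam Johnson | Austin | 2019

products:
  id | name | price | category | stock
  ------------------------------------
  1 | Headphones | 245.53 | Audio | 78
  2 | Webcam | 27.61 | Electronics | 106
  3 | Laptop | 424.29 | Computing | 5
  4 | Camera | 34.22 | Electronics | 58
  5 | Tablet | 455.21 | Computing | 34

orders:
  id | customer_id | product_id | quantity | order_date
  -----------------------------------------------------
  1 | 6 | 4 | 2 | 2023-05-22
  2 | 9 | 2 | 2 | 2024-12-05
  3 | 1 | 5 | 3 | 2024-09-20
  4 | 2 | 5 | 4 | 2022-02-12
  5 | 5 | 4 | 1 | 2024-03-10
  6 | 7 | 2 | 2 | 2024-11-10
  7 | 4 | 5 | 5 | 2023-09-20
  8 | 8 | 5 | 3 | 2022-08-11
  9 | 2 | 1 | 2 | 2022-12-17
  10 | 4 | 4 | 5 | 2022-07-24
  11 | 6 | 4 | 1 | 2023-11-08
SELECT p.name, COUNT(DISTINCT c.customer_id) AS distinct_customer_count FROM orders c JOIN products p ON c.product_id = p.id GROUP BY p.id, p.name HAVING COUNT(*) >= 2

Execution result:
name | distinct_customer_count
Webcam | 2
Camera | 3
Tablet | 4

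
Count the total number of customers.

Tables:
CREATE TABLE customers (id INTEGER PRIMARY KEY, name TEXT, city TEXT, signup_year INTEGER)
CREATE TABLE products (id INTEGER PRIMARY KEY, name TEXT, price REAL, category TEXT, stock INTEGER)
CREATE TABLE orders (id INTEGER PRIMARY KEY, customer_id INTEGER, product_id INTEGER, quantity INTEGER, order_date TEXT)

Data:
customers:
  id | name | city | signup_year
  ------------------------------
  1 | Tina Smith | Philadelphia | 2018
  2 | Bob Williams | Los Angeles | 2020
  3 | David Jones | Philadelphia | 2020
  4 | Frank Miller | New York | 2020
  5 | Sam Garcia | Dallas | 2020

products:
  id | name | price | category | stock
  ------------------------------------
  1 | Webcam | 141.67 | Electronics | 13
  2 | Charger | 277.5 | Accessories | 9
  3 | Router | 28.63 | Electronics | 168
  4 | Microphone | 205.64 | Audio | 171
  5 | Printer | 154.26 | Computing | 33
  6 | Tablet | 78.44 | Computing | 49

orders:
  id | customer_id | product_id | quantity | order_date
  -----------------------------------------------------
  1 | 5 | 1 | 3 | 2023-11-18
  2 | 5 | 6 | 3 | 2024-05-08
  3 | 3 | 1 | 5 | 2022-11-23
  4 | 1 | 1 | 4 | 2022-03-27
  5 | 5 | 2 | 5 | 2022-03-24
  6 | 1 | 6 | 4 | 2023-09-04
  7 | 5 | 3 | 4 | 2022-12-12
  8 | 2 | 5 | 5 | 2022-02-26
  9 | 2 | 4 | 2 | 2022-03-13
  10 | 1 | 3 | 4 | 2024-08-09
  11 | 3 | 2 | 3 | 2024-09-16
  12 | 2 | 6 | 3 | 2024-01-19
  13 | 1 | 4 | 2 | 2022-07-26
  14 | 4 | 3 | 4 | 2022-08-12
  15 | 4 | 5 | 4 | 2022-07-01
SELECT COUNT(*) FROM customers

Execution result:
5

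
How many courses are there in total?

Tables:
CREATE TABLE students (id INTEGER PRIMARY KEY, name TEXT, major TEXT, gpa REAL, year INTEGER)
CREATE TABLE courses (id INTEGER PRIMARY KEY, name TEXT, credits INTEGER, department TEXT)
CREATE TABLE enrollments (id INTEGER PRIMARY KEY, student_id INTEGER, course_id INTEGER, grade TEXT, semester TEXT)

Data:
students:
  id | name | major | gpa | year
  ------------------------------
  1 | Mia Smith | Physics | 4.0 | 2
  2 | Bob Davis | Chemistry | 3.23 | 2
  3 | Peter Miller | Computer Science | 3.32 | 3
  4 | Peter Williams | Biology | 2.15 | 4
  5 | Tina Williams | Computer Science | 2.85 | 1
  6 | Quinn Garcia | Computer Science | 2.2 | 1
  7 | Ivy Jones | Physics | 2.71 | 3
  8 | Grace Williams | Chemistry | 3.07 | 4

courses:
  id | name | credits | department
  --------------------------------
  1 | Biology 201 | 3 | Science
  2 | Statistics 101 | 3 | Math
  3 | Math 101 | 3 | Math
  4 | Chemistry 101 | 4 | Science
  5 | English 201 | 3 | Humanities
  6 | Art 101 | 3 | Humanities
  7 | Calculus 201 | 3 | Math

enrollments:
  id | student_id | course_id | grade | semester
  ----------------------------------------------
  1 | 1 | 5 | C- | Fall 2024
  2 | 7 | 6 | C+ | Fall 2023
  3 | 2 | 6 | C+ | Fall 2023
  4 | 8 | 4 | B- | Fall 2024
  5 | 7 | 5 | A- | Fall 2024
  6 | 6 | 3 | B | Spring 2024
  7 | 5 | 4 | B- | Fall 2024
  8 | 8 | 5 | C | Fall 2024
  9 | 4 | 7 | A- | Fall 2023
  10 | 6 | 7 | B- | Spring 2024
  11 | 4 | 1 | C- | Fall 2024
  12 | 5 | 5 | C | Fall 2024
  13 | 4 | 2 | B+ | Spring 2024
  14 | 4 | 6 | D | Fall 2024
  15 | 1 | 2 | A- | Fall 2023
SELECT COUNT(*) FROM courses

Execution result:
7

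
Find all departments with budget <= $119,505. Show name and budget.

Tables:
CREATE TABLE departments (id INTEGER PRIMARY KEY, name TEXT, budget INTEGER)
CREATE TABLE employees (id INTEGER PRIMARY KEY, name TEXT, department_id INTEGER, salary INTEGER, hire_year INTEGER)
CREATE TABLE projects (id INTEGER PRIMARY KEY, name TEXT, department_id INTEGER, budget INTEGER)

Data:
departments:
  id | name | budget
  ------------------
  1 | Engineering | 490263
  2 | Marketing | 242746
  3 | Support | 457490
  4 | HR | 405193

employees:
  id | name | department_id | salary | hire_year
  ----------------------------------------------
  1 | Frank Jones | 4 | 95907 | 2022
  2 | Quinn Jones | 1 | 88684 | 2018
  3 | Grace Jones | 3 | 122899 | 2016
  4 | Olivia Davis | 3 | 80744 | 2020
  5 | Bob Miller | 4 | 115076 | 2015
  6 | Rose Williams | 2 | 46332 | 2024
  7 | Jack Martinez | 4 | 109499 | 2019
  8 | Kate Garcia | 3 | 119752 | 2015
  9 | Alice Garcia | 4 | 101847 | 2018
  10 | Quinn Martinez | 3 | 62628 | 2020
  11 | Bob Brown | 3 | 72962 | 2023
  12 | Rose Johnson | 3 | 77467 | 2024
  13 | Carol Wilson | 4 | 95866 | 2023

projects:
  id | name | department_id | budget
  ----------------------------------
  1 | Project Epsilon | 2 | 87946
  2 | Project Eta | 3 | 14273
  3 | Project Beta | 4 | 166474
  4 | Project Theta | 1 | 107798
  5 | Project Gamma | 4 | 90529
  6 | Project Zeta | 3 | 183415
SELECT name, budget FROM departments WHERE budget <= 119505

Execution result:
(no rows)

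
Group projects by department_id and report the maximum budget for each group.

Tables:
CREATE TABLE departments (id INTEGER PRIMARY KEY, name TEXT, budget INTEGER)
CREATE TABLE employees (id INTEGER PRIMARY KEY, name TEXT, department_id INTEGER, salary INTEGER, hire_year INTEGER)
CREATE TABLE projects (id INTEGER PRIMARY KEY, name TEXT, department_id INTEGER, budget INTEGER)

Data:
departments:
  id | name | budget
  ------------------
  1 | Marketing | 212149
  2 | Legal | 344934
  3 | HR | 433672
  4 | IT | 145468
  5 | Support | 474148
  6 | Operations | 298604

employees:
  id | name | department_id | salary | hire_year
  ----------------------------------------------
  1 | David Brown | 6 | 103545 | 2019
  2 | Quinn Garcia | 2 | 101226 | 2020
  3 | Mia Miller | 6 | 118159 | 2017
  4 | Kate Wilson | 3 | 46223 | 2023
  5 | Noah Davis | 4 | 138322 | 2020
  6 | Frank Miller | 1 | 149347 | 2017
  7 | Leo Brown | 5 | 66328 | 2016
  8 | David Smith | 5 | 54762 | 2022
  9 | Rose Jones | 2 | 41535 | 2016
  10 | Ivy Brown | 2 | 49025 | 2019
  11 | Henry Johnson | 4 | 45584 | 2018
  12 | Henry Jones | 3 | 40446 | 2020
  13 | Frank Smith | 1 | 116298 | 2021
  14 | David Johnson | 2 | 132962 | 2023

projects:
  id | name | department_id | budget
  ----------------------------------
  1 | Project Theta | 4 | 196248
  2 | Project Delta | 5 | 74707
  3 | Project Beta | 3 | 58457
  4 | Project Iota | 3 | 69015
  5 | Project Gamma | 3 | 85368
SELECT department_id, MAX(budget) AS max_budget FROM projects GROUP BY department_id

Execution result:
department_id | max_budget
3 | 85368
4 | 196248
5 | 74707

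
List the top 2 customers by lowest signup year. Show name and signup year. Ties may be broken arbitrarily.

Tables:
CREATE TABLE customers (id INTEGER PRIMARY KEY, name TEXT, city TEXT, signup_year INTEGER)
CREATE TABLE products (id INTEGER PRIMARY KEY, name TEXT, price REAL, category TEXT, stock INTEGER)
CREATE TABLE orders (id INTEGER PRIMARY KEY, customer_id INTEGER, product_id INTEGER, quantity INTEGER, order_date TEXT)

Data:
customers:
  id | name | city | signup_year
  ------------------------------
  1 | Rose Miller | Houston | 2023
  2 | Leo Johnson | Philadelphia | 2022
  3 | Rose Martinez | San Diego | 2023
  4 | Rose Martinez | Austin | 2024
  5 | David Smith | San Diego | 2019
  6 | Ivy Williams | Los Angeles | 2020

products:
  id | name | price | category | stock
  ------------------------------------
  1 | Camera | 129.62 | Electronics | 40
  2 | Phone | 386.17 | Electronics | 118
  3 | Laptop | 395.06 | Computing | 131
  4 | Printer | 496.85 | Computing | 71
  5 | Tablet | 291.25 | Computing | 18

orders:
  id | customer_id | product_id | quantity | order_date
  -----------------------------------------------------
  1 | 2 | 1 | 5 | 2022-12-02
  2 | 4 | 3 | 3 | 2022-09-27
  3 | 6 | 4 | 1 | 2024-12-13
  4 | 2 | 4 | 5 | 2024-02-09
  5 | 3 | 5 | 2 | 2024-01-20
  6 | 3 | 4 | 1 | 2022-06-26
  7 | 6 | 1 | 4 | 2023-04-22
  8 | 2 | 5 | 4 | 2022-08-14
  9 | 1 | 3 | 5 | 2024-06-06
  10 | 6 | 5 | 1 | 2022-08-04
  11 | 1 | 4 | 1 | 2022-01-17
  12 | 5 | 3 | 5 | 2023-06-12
SELECT name, signup_year FROM customers ORDER BY signup_year ASC LIMIT 2

Execution result:
name | signup_year
David Smith | 2019
Ivy Williams | 2020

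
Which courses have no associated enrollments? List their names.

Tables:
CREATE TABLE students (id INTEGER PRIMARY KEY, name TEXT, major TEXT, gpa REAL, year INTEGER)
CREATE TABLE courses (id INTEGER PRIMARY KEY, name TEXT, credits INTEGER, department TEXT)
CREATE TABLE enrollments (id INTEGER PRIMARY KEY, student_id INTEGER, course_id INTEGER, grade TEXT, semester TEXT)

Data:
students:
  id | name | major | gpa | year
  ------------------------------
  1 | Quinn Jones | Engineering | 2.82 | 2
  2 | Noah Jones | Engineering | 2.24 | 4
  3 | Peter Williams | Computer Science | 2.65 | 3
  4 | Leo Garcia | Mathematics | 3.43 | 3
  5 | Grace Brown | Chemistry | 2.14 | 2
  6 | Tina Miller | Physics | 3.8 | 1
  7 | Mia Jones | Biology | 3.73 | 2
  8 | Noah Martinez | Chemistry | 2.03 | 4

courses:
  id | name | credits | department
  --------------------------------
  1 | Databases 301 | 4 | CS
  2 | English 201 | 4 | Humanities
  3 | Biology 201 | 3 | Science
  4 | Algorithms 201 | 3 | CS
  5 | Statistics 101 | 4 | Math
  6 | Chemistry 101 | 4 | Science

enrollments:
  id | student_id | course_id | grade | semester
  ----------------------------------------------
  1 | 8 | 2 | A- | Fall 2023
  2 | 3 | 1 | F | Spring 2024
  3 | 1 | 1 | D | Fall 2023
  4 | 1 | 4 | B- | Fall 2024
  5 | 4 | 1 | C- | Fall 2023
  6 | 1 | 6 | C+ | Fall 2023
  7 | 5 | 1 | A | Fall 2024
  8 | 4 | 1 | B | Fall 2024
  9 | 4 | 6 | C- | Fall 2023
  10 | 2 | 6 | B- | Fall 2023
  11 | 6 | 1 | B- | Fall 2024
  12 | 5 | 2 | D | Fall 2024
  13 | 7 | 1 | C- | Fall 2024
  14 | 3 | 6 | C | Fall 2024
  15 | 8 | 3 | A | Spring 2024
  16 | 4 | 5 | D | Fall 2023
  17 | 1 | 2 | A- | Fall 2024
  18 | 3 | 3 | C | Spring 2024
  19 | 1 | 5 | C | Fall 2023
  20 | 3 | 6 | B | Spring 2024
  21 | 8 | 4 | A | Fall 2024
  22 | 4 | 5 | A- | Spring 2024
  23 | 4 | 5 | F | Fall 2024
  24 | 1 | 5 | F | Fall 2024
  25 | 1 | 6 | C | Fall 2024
SELECT p.name FROM courses p LEFT JOIN enrollments c ON c.course_id = p.id WHERE c.id IS NULL

Execution result:
(no rows)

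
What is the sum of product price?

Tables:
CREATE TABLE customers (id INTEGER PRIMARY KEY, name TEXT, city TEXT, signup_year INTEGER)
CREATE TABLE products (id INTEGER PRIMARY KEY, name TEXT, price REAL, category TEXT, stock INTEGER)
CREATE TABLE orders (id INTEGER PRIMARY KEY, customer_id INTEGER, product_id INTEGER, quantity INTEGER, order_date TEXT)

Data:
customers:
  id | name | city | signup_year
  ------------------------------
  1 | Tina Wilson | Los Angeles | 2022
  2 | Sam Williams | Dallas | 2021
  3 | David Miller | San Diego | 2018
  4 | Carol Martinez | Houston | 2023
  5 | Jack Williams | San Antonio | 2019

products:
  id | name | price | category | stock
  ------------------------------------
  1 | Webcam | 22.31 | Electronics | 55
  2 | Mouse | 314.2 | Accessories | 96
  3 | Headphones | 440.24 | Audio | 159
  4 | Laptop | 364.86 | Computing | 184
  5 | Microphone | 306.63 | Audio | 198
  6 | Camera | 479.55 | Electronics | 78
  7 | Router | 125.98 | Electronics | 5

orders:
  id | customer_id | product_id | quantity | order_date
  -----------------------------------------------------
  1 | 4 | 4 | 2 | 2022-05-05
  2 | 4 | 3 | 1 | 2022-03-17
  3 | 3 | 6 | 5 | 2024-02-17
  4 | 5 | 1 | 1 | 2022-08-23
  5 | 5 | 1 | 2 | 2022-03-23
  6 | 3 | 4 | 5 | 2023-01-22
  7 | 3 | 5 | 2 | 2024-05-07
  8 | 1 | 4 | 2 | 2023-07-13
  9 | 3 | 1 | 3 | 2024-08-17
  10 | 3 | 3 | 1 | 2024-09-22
SELECT SUM(price) FROM products

Execution result:
2053.77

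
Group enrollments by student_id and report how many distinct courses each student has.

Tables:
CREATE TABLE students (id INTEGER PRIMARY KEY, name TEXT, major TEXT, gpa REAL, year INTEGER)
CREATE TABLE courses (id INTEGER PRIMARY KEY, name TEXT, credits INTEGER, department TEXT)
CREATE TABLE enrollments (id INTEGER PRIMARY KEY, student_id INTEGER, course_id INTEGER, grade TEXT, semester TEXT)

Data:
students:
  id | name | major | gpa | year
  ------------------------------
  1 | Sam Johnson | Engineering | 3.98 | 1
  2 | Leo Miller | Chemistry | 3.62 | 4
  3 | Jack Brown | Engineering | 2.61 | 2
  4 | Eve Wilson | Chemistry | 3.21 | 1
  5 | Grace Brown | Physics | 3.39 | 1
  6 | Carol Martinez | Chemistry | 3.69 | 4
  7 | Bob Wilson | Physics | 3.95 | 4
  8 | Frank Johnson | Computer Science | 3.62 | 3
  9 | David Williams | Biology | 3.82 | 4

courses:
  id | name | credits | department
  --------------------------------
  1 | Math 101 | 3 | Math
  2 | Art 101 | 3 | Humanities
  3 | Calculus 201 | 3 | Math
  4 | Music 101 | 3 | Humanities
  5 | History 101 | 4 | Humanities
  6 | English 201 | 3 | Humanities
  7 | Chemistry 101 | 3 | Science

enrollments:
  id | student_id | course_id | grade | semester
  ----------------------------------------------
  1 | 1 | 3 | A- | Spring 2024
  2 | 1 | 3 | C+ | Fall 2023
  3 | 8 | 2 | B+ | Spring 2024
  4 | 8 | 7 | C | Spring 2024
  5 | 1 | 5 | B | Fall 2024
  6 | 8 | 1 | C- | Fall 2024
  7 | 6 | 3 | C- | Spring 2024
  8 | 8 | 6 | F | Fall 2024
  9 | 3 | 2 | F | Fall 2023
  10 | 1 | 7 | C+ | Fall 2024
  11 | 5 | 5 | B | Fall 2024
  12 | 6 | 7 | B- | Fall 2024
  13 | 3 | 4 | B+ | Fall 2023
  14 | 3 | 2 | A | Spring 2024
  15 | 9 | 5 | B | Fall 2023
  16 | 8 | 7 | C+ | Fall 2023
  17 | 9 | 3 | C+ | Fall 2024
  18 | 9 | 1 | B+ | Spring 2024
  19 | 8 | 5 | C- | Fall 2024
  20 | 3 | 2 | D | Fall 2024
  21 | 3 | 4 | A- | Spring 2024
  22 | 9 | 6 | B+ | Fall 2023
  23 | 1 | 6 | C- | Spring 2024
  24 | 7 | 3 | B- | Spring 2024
SELECT student_id, COUNT(DISTINCT course_id) AS distinct_course_count FROM enrollments GROUP BY student_id

Execution result:
student_id | distinct_course_count
1 | 4
3 | 2
5 | 1
6 | 2
7 | 1
8 | 5
9 | 4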